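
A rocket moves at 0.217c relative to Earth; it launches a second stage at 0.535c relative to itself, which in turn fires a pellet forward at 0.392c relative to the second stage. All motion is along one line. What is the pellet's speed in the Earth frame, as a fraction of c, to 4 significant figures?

Compose boost 2: (0.535 + 0.217)/(1 + 0.535×0.217) = 0.7520/1.11610 = 0.673778
Compose boost 3: (0.392 + 0.673778)/(1 + 0.392×0.673778) = 1.06578/1.26412 = 0.8431

u ≈ 0.8431c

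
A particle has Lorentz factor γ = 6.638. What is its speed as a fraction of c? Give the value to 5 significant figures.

β ≈ 0.98859

β = √(1 − 1/γ²) = √(1 − 1/6.638²) = √(0.9773052) = 0.98859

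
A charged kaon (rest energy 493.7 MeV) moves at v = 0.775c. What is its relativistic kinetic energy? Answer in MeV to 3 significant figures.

K ≈ 288 MeV

γ = 1/√(1 − 0.775²) = 1.5824
K = (γ − 1)m₀c² = (1.5824 − 1) × 493.7 MeV = 0.58238 × 493.7 MeV = 288 MeV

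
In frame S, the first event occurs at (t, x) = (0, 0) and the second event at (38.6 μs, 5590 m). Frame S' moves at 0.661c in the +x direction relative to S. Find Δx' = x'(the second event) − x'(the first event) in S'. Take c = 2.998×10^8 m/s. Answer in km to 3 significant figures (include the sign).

γ = 1/√(1 − 0.661²) = 1.3326
Δx' = γ(Δx − vΔt) = 1.3326 × (5590 m − 0.661×(2.998×10^8 m/s)×38.6×10^-6 s)
= 1.3326 × (-2059.3 m) = -2.74 km

Δx' ≈ -2.74 km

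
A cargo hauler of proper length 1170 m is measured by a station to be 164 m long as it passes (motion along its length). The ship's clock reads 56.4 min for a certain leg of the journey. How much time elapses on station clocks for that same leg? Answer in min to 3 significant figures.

Length contraction ⇒ γ = L₀/L = 1170/164 = 7.1341
Time dilation: Δt = γτ₀ = 7.1341 × 56.4 min = 402 min

Δt ≈ 402 min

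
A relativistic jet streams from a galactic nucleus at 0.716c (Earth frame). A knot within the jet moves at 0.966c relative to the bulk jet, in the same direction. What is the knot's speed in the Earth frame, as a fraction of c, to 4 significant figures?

Relativistic velocity addition: u = (u' + v)/(1 + u'v/c²)
= (0.966 + 0.716)/(1 + 0.966×0.716) = 1.682/1.69166 = 0.9943

u ≈ 0.9943c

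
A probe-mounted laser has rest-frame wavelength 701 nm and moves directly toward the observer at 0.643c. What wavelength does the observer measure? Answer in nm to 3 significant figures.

Relativistic Doppler: λ_obs = λ_src √((1−β)/(1+β))
= 701 × √(0.35700/1.6430) = 701 × 0.46614 = 327 nm

λ_obs ≈ 327 nm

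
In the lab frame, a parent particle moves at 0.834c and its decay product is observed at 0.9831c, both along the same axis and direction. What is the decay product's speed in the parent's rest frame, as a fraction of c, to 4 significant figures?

u' ≈ 0.8279c

Inverse velocity addition: u' = (u − v)/(1 − uv/c²)
= (0.9831 − 0.834)/(1 − 0.9831×0.834) = 0.1491/0.180095 = 0.8279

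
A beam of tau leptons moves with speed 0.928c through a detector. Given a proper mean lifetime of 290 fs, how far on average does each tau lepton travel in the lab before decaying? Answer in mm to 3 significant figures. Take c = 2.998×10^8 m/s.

d ≈ 0.217 mm

γ = 1/√(1 − 0.928²) = 2.6840
Dilated lifetime: Δt = γτ₀ = 2.6840 × 290 fs = 778.36 fs
d = vΔt = 0.928c × 778.36 fs = 2.7821×10^8 m/s × 7.7836×10^-13 s = 0.217 mm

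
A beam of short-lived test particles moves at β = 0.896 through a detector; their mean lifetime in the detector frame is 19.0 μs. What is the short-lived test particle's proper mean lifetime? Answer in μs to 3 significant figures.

γ = 1/√(1 − 0.896²) = 2.2520
Proper time: τ₀ = Δt/γ = 19.0/2.2520 = 8.44 μs

τ₀ ≈ 8.44 μs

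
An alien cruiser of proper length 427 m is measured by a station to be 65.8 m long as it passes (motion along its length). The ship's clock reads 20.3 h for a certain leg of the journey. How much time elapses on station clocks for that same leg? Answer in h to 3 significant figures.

Length contraction ⇒ γ = L₀/L = 427/65.8 = 6.4894
Time dilation: Δt = γτ₀ = 6.4894 × 20.3 h = 132 h

Δt ≈ 132 h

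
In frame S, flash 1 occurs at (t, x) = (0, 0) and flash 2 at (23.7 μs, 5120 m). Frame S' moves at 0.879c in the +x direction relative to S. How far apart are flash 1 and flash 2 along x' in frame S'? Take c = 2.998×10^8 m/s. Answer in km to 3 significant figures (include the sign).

γ = 1/√(1 − 0.879²) = 2.0972
Δx' = γ(Δx − vΔt) = 2.0972 × (5120 m − 0.879×(2.998×10^8 m/s)×23.7×10^-6 s)
= 2.0972 × (-1125.5 m) = -2.36 km

Δx' ≈ -2.36 km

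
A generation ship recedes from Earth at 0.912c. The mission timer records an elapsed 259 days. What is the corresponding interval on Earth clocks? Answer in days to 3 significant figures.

Δt ≈ 631 days

γ = 1/√(1 − 0.912²) = 2.4379
Time dilation: Δt = γτ₀ = 2.4379 × 259 days = 631 days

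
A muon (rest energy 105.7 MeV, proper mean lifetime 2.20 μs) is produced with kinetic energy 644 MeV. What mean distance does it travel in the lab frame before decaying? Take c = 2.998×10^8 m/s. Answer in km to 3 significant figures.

γ = 1 + K/(m₀c²) = 1 + 644/105.7 = 7.0927
β = √(1 − 1/γ²) = 0.99001
Dilated lifetime: γτ₀ = 7.0927 × 2.20 μs = 15.604 μs
d = βc·γτ₀ = 0.99001 × (2.998×10^8 m/s) × 1.5604×10^-5 s = 4.63 km

d ≈ 4.63 km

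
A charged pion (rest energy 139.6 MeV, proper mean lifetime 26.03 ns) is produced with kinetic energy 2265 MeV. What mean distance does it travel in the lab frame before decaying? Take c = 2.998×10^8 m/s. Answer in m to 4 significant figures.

d ≈ 134.2 m

γ = 1 + K/(m₀c²) = 1 + 2265/139.6 = 17.2249
β = √(1 − 1/γ²) = 0.998313
Dilated lifetime: γτ₀ = 17.2249 × 26.03 ns = 448.365 ns
d = βc·γτ₀ = 0.998313 × (2.998×10^8 m/s) × 4.48365×10^-7 s = 134.2 m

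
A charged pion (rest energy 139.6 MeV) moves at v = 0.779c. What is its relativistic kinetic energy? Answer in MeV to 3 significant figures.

K ≈ 83.0 MeV

γ = 1/√(1 − 0.779²) = 1.5948
K = (γ − 1)m₀c² = (1.5948 − 1) × 139.6 MeV = 0.59484 × 139.6 MeV = 83.0 MeV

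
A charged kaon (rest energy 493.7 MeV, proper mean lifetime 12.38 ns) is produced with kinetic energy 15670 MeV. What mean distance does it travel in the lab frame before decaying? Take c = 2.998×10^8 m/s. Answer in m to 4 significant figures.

γ = 1 + K/(m₀c²) = 1 + 15670/493.7 = 32.7399
β = √(1 − 1/γ²) = 0.999533
Dilated lifetime: γτ₀ = 32.7399 × 12.38 ns = 405.320 ns
d = βc·γτ₀ = 0.999533 × (2.998×10^8 m/s) × 4.05320×10^-7 s = 121.5 m

d ≈ 121.5 m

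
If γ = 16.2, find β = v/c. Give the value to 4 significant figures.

β ≈ 0.9981

β = √(1 − 1/γ²) = √(1 − 1/16.2²) = √(0.996190) = 0.9981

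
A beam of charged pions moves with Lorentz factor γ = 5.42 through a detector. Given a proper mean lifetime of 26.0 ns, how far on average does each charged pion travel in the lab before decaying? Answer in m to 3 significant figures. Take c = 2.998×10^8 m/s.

d ≈ 41.5 m

β = √(1 − 1/γ²) = √(1 − 1/5.42²) = 0.98283
Dilated lifetime: Δt = γτ₀ = 5.42 × 26.0 ns = 140.92 ns
d = vΔt = 0.98283c × 140.92 ns = 2.9465×10^8 m/s × 1.4092×10^-7 s = 41.5 m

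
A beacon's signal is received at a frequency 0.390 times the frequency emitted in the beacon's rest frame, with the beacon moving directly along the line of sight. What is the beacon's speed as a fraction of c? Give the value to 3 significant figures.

β ≈ 0.736

f_obs/f_src = √((1−β)/(1+β)) = 0.390  ⇒  (1−β)/(1+β) = 0.15210
β = |1 − D²|/(1 + D²) = |1 − 0.15210|/(1 + 0.15210) = 0.736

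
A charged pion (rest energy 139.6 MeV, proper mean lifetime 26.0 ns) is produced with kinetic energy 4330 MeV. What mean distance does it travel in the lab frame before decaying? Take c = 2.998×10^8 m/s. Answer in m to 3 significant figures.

d ≈ 249 m

γ = 1 + K/(m₀c²) = 1 + 4330/139.6 = 32.017
β = √(1 − 1/γ²) = 0.99951
Dilated lifetime: γτ₀ = 32.017 × 26.0 ns = 832.45 ns
d = βc·γτ₀ = 0.99951 × (2.998×10^8 m/s) × 8.3245×10^-7 s = 249 m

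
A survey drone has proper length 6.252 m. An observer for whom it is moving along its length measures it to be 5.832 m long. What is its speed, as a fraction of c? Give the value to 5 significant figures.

β ≈ 0.36034

γ = L₀/L = 6.252/5.832 = 1.072016
β = √(1 − 1/γ²) = 0.36034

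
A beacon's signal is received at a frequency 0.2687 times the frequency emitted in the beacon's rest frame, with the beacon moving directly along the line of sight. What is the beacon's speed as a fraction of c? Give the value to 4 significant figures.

f_obs/f_src = √((1−β)/(1+β)) = 0.2687  ⇒  (1−β)/(1+β) = 0.0721997
β = |1 − D²|/(1 + D²) = |1 − 0.0721997|/(1 + 0.0721997) = 0.8653

β ≈ 0.8653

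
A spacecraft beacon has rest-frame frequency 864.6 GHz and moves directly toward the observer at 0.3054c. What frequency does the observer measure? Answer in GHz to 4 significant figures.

Relativistic Doppler: f_obs = f_src √((1+β)/(1−β))
= 864.6 × √(1.30540/0.694600) = 864.6 × 1.37090 = 1185 GHz

f_obs ≈ 1185 GHz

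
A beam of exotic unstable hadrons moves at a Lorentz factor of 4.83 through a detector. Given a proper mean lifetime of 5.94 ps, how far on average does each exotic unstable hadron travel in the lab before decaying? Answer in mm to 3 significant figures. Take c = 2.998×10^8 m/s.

β = √(1 − 1/γ²) = √(1 − 1/4.83²) = 0.97833
Dilated lifetime: Δt = γτ₀ = 4.83 × 5.94 ps = 28.690 ps
d = vΔt = 0.97833c × 28.690 ps = 2.9330×10^8 m/s × 2.8690×10^-11 s = 8.41 mm

d ≈ 8.41 mm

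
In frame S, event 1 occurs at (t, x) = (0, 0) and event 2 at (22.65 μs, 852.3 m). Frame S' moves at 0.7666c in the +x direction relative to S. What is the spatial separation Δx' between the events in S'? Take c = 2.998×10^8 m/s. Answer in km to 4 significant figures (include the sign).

Δx' ≈ -6.779 km

γ = 1/√(1 − 0.7666²) = 1.55733
Δx' = γ(Δx − vΔt) = 1.55733 × (852.3 m − 0.7666×(2.998×10^8 m/s)×22.65×10^-6 s)
= 1.55733 × (-4353.27 m) = -6.779 km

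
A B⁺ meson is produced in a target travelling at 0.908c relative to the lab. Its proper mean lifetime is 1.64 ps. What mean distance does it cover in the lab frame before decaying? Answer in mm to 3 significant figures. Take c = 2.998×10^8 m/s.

γ = 1/√(1 − 0.908²) = 2.3868
Dilated lifetime: Δt = γτ₀ = 2.3868 × 1.64 ps = 3.9144 ps
d = vΔt = 0.908c × 3.9144 ps = 2.7222×10^8 m/s × 3.9144×10^-12 s = 1.07 mm

d ≈ 1.07 mm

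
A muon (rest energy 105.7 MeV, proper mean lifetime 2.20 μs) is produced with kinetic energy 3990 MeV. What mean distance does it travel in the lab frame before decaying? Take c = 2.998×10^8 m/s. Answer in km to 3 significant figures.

γ = 1 + K/(m₀c²) = 1 + 3990/105.7 = 38.748
β = √(1 − 1/γ²) = 0.99967
Dilated lifetime: γτ₀ = 38.748 × 2.20 μs = 85.246 μs
d = βc·γτ₀ = 0.99967 × (2.998×10^8 m/s) × 8.5246×10^-5 s = 25.5 km

d ≈ 25.5 km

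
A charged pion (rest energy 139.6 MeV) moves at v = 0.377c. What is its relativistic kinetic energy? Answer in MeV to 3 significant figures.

γ = 1/√(1 − 0.377²) = 1.0797
K = (γ − 1)m₀c² = (1.0797 − 1) × 139.6 MeV = 0.079665 × 139.6 MeV = 11.1 MeV

K ≈ 11.1 MeV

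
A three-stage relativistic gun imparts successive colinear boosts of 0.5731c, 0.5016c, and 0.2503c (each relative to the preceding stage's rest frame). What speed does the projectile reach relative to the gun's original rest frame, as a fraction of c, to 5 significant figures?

u ≈ 0.89752c

Compose boost 2: (0.5016 + 0.5731)/(1 + 0.5016×0.5731) = 1.0747/1.287467 = 0.8347399
Compose boost 3: (0.2503 + 0.8347399)/(1 + 0.2503×0.8347399) = 1.085040/1.208935 = 0.89752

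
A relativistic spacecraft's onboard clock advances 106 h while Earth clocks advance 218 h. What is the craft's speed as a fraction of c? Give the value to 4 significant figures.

γ = Δt/τ₀ = 218/106 = 2.05660
β = √(1 − 1/γ²) = √(1 − 1/2.05660²) = 0.8738

β ≈ 0.8738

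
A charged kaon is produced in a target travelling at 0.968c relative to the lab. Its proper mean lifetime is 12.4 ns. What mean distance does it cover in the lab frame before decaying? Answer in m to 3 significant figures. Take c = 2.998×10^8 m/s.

d ≈ 14.3 m

γ = 1/√(1 − 0.968²) = 3.9849
Dilated lifetime: Δt = γτ₀ = 3.9849 × 12.4 ns = 49.412 ns
d = vΔt = 0.968c × 49.412 ns = 2.9021×10^8 m/s × 4.9412×10^-8 s = 14.3 m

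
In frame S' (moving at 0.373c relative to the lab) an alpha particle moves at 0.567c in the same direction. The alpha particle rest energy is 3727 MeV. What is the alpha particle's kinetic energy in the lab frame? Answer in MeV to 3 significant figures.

u_lab = (0.567 + 0.373)/(1 + 0.567×0.373) = 0.775903
γ = 1/√(1 − 0.775903²) = 1.5852
K = (γ − 1)m₀c² = (1.5852 − 1) × 3727 = 0.58516 × 3727 = 2180 MeV

K ≈ 2180 MeV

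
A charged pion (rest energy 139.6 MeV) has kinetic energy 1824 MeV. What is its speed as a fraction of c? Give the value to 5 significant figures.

γ = 1 + K/(m₀c²) = 1 + 1824/139.6 = 14.06590
β = √(1 − 1/γ²) = 0.99747

β ≈ 0.99747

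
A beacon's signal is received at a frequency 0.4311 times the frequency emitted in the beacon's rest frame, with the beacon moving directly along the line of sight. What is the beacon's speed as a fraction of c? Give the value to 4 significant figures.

β ≈ 0.6866

f_obs/f_src = √((1−β)/(1+β)) = 0.4311  ⇒  (1−β)/(1+β) = 0.185847
β = |1 − D²|/(1 + D²) = |1 − 0.185847|/(1 + 0.185847) = 0.6866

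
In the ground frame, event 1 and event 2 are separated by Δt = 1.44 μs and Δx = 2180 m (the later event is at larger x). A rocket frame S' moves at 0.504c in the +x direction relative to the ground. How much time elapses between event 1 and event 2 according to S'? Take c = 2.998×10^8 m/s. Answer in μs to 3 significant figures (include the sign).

γ = 1/√(1 − 0.504²) = 1.1578
Δt' = γ(Δt − vΔx/c²) = 1.1578 × (1.44 μs − 0.504×2180 m / (2.998×10^8 m/s))
= 1.1578 × (-2.2248 μs) = -2.58 μs

Δt' ≈ -2.58 μs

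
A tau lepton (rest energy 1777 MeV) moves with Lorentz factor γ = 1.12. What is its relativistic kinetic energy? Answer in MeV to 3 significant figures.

K ≈ 213 MeV

γ = 1.12 (given)
K = (γ − 1)m₀c² = (1.12 − 1) × 1777 MeV = 0.12000 × 1777 MeV = 213 MeV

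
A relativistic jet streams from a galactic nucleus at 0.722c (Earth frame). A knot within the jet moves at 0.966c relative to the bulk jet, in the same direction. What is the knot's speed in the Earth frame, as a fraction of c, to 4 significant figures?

u ≈ 0.9944c

Relativistic velocity addition: u = (u' + v)/(1 + u'v/c²)
= (0.966 + 0.722)/(1 + 0.966×0.722) = 1.688/1.69745 = 0.9944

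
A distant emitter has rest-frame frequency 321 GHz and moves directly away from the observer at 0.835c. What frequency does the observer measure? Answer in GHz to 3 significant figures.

f_obs ≈ 96.3 GHz

Relativistic Doppler: f_obs = f_src √((1−β)/(1+β))
= 321 × √(0.16500/1.8350) = 321 × 0.29986 = 96.3 GHz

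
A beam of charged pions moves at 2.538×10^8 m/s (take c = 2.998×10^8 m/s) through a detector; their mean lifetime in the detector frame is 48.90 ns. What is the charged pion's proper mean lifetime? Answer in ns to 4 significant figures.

τ₀ ≈ 26.03 ns

β = v/c = 2.538×10^8 / 2.998×10^8 = 0.846564
γ = 1/√(1 − 0.846564²) = 1.87869
Proper time: τ₀ = Δt/γ = 48.90/1.87869 = 26.03 ns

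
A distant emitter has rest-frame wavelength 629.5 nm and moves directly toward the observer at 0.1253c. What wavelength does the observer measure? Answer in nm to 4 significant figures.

λ_obs ≈ 555.0 nm

Relativistic Doppler: λ_obs = λ_src √((1−β)/(1+β))
= 629.5 × √(0.874700/1.12530) = 629.5 × 0.881648 = 555.0 nm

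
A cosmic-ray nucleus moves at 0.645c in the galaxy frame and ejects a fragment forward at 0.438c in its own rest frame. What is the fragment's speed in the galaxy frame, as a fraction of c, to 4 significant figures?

u ≈ 0.8444c

Compose boost 2: (0.438 + 0.645)/(1 + 0.438×0.645) = 1.083/1.28251 = 0.8444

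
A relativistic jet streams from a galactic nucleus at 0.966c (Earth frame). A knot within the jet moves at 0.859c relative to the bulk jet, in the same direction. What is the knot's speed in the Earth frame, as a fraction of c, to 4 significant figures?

u ≈ 0.9974c

Relativistic velocity addition: u = (u' + v)/(1 + u'v/c²)
= (0.859 + 0.966)/(1 + 0.859×0.966) = 1.825/1.82979 = 0.9974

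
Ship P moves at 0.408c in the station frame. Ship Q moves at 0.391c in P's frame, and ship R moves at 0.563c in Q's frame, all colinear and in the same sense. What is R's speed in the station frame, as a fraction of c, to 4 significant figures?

Compose boost 2: (0.391 + 0.408)/(1 + 0.391×0.408) = 0.7990/1.15953 = 0.689073
Compose boost 3: (0.563 + 0.689073)/(1 + 0.563×0.689073) = 1.25207/1.38795 = 0.9021

u ≈ 0.9021c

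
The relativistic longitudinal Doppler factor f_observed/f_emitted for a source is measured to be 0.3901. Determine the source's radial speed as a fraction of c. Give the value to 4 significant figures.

β ≈ 0.7358

f_obs/f_src = √((1−β)/(1+β)) = 0.3901  ⇒  (1−β)/(1+β) = 0.152178
β = |1 − D²|/(1 + D²) = |1 − 0.152178|/(1 + 0.152178) = 0.7358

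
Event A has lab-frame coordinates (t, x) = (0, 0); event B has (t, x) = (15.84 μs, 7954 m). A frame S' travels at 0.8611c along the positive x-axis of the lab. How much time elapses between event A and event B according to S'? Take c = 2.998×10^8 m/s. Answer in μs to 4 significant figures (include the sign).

γ = 1/√(1 − 0.8611²) = 1.96682
Δt' = γ(Δt − vΔx/c²) = 1.96682 × (15.84 μs − 0.8611×7954 m / (2.998×10^8 m/s))
= 1.96682 × (-7.00586 μs) = -13.78 μs

Δt' ≈ -13.78 μs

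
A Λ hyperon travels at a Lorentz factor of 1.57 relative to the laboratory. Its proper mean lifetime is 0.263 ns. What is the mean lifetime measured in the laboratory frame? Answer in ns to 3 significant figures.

γ = 1.57 (given)
Time dilation: Δt = γτ₀ = 1.57 × 0.263 ns = 0.413 ns

Δt ≈ 0.413 ns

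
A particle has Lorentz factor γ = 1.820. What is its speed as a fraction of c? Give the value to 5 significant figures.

β ≈ 0.83553

β = √(1 − 1/γ²) = √(1 − 1/1.820²) = √(0.6981041) = 0.83553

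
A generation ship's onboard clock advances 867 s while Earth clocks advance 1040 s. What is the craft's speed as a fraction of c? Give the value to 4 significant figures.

β ≈ 0.5523

γ = Δt/τ₀ = 1040/867 = 1.19954
β = √(1 − 1/γ²) = √(1 − 1/1.19954²) = 0.5523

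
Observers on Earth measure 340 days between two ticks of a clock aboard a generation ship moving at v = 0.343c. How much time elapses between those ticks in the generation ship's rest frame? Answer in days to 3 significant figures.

γ = 1/√(1 − 0.343²) = 1.0646
Proper time: τ₀ = Δt/γ = 340/1.0646 = 319 days

τ₀ ≈ 319 days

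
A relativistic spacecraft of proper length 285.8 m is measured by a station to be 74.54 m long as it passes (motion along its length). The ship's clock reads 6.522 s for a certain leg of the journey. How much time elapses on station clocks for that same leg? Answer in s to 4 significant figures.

Length contraction ⇒ γ = L₀/L = 285.8/74.54 = 3.83418
Time dilation: Δt = γτ₀ = 3.83418 × 6.522 s = 25.01 s

Δt ≈ 25.01 s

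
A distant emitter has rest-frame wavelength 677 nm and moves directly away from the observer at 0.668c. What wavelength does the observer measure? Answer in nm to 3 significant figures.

λ_obs ≈ 1520 nm

Relativistic Doppler: λ_obs = λ_src √((1+β)/(1−β))
= 677 × √(1.6680/0.33200) = 677 × 2.2414 = 1520 nm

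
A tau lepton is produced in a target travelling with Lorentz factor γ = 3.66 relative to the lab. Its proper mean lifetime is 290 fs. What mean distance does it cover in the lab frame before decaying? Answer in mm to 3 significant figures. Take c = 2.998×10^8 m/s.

d ≈ 0.306 mm

β = √(1 − 1/γ²) = √(1 − 1/3.66²) = 0.96195
Dilated lifetime: Δt = γτ₀ = 3.66 × 290 fs = 1061.4 fs
d = vΔt = 0.96195c × 1061.4 fs = 2.8839×10^8 m/s × 1.0614×10^-12 s = 0.306 mm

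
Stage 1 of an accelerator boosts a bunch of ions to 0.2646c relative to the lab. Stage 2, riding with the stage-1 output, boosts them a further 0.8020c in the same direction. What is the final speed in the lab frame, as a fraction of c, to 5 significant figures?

Compose boost 2: (0.8020 + 0.2646)/(1 + 0.8020×0.2646) = 1.0666/1.212209 = 0.87988

u ≈ 0.87988c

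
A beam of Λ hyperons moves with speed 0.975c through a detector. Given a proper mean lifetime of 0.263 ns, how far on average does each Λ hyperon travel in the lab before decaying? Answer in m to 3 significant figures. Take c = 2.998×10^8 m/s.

d ≈ 0.346 m

γ = 1/√(1 − 0.975²) = 4.5004
Dilated lifetime: Δt = γτ₀ = 4.5004 × 0.263 ns = 1.1836 ns
d = vΔt = 0.975c × 1.1836 ns = 2.9230×10^8 m/s × 1.1836×10^-9 s = 0.346 m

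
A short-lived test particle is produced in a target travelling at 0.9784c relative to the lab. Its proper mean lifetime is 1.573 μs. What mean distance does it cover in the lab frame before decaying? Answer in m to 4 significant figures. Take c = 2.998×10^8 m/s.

γ = 1/√(1 − 0.9784²) = 4.83745
Dilated lifetime: Δt = γτ₀ = 4.83745 × 1.573 μs = 7.60930 μs
d = vΔt = 0.9784c × 7.60930 μs = 2.93324×10^8 m/s × 7.60930×10^-6 s = 2232 m

d ≈ 2232 m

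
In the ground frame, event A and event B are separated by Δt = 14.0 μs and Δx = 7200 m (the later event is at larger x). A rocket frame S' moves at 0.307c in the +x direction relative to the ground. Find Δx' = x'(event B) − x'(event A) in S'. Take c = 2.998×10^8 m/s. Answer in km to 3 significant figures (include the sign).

Δx' ≈ 6.21 km

γ = 1/√(1 − 0.307²) = 1.0507
Δx' = γ(Δx − vΔt) = 1.0507 × (7200 m − 0.307×(2.998×10^8 m/s)×14.0×10^-6 s)
= 1.0507 × (5911.5 m) = 6.21 km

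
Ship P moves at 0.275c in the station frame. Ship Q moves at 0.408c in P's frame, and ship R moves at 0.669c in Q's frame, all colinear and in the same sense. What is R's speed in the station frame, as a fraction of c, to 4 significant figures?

Compose boost 2: (0.408 + 0.275)/(1 + 0.408×0.275) = 0.6830/1.11220 = 0.614098
Compose boost 3: (0.669 + 0.614098)/(1 + 0.669×0.614098) = 1.28310/1.41083 = 0.9095

u ≈ 0.9095c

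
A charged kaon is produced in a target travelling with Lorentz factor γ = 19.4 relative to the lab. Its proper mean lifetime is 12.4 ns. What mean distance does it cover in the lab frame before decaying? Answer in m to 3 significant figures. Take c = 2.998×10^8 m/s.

β = √(1 − 1/γ²) = √(1 − 1/19.4²) = 0.99867
Dilated lifetime: Δt = γτ₀ = 19.4 × 12.4 ns = 240.56 ns
d = vΔt = 0.99867c × 240.56 ns = 2.9940×10^8 m/s × 2.4056×10^-7 s = 72.0 m

d ≈ 72.0 m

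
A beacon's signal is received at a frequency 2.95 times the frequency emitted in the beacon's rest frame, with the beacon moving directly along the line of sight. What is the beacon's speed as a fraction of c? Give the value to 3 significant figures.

β ≈ 0.794

f_obs/f_src = √((1+β)/(1−β)) = 2.95  ⇒  (1+β)/(1−β) = 8.7025
β = |1 − D²|/(1 + D²) = |1 − 8.7025|/(1 + 8.7025) = 0.794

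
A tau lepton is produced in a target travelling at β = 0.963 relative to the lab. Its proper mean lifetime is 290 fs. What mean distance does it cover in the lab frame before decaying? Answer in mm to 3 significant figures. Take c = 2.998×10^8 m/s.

γ = 1/√(1 − 0.963²) = 3.7106
Dilated lifetime: Δt = γτ₀ = 3.7106 × 290 fs = 1076.1 fs
d = vΔt = 0.963c × 1076.1 fs = 2.8871×10^8 m/s × 1.0761×10^-12 s = 0.311 mm

d ≈ 0.311 mm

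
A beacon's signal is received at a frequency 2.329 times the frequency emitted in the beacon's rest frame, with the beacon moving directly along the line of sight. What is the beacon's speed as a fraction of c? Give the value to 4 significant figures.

f_obs/f_src = √((1+β)/(1−β)) = 2.329  ⇒  (1+β)/(1−β) = 5.42424
β = |1 − D²|/(1 + D²) = |1 − 5.42424|/(1 + 5.42424) = 0.6887

β ≈ 0.6887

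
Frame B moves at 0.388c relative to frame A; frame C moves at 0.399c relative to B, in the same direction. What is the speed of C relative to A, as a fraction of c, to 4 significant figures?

Compose boost 2: (0.399 + 0.388)/(1 + 0.399×0.388) = 0.7870/1.15481 = 0.6815

u ≈ 0.6815c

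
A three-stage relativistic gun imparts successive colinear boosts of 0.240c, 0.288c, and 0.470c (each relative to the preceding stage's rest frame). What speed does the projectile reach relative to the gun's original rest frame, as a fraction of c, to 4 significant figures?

Compose boost 2: (0.288 + 0.240)/(1 + 0.288×0.240) = 0.5280/1.06912 = 0.493864
Compose boost 3: (0.470 + 0.493864)/(1 + 0.470×0.493864) = 0.963864/1.23212 = 0.7823

u ≈ 0.7823c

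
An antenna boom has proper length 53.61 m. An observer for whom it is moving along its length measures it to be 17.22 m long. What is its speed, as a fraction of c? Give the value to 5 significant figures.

γ = L₀/L = 53.61/17.22 = 3.113240
β = √(1 − 1/γ²) = 0.94701

β ≈ 0.94701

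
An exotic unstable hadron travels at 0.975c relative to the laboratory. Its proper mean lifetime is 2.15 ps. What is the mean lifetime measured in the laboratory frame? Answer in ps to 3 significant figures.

Δt ≈ 9.68 ps

γ = 1/√(1 − 0.975²) = 4.5004
Time dilation: Δt = γτ₀ = 4.5004 × 2.15 ps = 9.68 ps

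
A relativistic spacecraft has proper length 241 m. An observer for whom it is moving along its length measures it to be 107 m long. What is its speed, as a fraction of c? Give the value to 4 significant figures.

γ = L₀/L = 241/107 = 2.25234
β = √(1 − 1/γ²) = 0.8960

β ≈ 0.8960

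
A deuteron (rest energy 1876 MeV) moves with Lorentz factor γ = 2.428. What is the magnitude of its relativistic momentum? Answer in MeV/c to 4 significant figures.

β = √(1 − 1/γ²) = √(1 − 1/2.428²) = 0.911246
p = γβm₀c = 2.428 × 0.911246 × 1876 MeV/c = 4151 MeV/c

p ≈ 4151 MeV/c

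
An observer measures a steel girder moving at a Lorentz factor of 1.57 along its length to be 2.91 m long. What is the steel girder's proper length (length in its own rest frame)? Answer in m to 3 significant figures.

γ = 1.57 (given)
L₀ = γL = 1.57 × 2.91 = 4.57 m

L₀ ≈ 4.57 m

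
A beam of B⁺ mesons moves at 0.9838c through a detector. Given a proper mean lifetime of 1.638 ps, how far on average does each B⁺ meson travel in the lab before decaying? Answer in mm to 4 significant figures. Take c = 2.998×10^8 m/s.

d ≈ 2.695 mm

γ = 1/√(1 − 0.9838²) = 5.57819
Dilated lifetime: Δt = γτ₀ = 5.57819 × 1.638 ps = 9.13708 ps
d = vΔt = 0.9838c × 9.13708 ps = 2.94943×10^8 m/s × 9.13708×10^-12 s = 2.695 mm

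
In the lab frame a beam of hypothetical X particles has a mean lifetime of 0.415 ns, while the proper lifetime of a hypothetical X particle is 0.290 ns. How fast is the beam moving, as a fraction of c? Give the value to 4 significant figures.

β ≈ 0.7153

γ = Δt/τ₀ = 0.415/0.290 = 1.43103
β = √(1 − 1/γ²) = √(1 − 1/1.43103²) = 0.7153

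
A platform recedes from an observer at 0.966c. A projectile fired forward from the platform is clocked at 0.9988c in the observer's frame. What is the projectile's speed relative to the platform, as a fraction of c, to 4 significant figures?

Inverse velocity addition: u' = (u − v)/(1 − uv/c²)
= (0.9988 − 0.966)/(1 − 0.9988×0.966) = 0.03280/0.0351592 = 0.9329

u' ≈ 0.9329c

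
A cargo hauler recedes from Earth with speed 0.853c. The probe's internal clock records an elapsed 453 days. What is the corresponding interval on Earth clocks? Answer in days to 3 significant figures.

Δt ≈ 868 days

γ = 1/√(1 − 0.853²) = 1.9160
Time dilation: Δt = γτ₀ = 1.9160 × 453 days = 868 days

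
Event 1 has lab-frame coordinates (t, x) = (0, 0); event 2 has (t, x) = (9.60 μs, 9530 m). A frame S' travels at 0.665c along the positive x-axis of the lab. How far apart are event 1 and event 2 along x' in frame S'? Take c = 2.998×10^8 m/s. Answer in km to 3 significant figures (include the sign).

γ = 1/√(1 − 0.665²) = 1.3390
Δx' = γ(Δx − vΔt) = 1.3390 × (9530 m − 0.665×(2.998×10^8 m/s)×9.60×10^-6 s)
= 1.3390 × (7616.1 m) = 10.2 km

Δx' ≈ 10.2 km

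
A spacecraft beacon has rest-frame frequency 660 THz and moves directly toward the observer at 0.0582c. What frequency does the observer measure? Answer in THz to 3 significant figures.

Relativistic Doppler: f_obs = f_src √((1+β)/(1−β))
= 660 × √(1.0582/0.94180) = 660 × 1.0600 = 700 THz

f_obs ≈ 700 THz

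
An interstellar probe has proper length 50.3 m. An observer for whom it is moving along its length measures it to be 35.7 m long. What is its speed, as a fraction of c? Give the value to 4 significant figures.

β ≈ 0.7045

γ = L₀/L = 50.3/35.7 = 1.40896
β = √(1 − 1/γ²) = 0.7045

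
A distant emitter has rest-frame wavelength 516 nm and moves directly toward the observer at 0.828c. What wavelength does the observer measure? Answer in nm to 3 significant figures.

Relativistic Doppler: λ_obs = λ_src √((1−β)/(1+β))
= 516 × √(0.17200/1.8280) = 516 × 0.30674 = 158 nm

λ_obs ≈ 158 nm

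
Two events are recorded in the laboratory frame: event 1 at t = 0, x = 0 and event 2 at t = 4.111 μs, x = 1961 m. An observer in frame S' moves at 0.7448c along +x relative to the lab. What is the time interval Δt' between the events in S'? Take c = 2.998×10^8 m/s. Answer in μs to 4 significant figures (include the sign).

γ = 1/√(1 − 0.7448²) = 1.49860
Δt' = γ(Δt − vΔx/c²) = 1.49860 × (4.111 μs − 0.7448×1961 m / (2.998×10^8 m/s))
= 1.49860 × (-0.760757 μs) = -1.140 μs

Δt' ≈ -1.140 μs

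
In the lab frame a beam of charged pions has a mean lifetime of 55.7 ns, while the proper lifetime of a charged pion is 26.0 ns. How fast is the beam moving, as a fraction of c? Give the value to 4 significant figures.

γ = Δt/τ₀ = 55.7/26.0 = 2.14231
β = √(1 − 1/γ²) = √(1 − 1/2.14231²) = 0.8844

β ≈ 0.8844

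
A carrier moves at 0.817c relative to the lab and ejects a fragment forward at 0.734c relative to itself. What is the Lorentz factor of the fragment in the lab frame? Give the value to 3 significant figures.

γ ≈ 4.08

u_lab = (0.734 + 0.817)/(1 + 0.734×0.817) = 1.551/1.59968 = 0.969570
γ = 1/√(1 − 0.969570²) = 4.08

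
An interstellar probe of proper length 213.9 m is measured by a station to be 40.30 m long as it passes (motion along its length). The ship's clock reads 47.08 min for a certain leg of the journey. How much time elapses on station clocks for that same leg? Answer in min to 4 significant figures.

Length contraction ⇒ γ = L₀/L = 213.9/40.30 = 5.30769
Time dilation: Δt = γτ₀ = 5.30769 × 47.08 min = 249.9 min

Δt ≈ 249.9 min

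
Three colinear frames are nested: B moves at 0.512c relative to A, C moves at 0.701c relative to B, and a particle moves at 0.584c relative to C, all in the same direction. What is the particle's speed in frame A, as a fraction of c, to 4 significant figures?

Compose boost 2: (0.701 + 0.512)/(1 + 0.701×0.512) = 1.213/1.35891 = 0.892626
Compose boost 3: (0.584 + 0.892626)/(1 + 0.584×0.892626) = 1.47663/1.52129 = 0.9706

u ≈ 0.9706c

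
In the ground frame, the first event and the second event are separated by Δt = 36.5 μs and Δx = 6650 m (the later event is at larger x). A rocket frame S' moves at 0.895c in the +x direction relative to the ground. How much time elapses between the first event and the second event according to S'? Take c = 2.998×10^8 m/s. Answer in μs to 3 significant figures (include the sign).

γ = 1/√(1 − 0.895²) = 2.2418
Δt' = γ(Δt − vΔx/c²) = 2.2418 × (36.5 μs − 0.895×6650 m / (2.998×10^8 m/s))
= 2.2418 × (16.648 μs) = 37.3 μs

Δt' ≈ 37.3 μs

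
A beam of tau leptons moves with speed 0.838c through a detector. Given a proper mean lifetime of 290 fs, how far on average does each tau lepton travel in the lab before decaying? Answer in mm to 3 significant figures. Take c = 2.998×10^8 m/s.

d ≈ 0.134 mm

γ = 1/√(1 − 0.838²) = 1.8326
Dilated lifetime: Δt = γτ₀ = 1.8326 × 290 fs = 531.46 fs
d = vΔt = 0.838c × 531.46 fs = 2.5123×10^8 m/s × 5.3146×10^-13 s = 0.134 mm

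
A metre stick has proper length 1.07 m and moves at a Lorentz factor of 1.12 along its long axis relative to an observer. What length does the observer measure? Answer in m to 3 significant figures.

γ = 1.12 (given)
Length contraction: L = L₀/γ = 1.07/1.12 = 0.955 m

L ≈ 0.955 m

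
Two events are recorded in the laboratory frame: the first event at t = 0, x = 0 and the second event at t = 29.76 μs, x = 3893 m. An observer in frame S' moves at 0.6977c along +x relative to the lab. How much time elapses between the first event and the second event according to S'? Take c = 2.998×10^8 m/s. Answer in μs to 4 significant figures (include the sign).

Δt' ≈ 28.90 μs

γ = 1/√(1 − 0.6977²) = 1.39589
Δt' = γ(Δt − vΔx/c²) = 1.39589 × (29.76 μs − 0.6977×3893 m / (2.998×10^8 m/s))
= 1.39589 × (20.7001 μs) = 28.90 μs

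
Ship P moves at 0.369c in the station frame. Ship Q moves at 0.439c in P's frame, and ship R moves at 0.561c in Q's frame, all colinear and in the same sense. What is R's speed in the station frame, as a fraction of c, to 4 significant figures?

Compose boost 2: (0.439 + 0.369)/(1 + 0.439×0.369) = 0.8080/1.16199 = 0.695358
Compose boost 3: (0.561 + 0.695358)/(1 + 0.561×0.695358) = 1.25636/1.39010 = 0.9038

u ≈ 0.9038c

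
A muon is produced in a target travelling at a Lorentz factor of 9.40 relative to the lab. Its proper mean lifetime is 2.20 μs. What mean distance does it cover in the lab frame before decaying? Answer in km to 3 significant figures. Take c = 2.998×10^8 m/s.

d ≈ 6.16 km

β = √(1 − 1/γ²) = √(1 − 1/9.40²) = 0.99433
Dilated lifetime: Δt = γτ₀ = 9.40 × 2.20 μs = 20.680 μs
d = vΔt = 0.99433c × 20.680 μs = 2.9810×10^8 m/s × 2.0680×10^-5 s = 6.16 km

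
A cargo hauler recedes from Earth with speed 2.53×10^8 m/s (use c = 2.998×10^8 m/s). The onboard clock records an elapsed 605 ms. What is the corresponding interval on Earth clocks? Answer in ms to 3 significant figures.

Δt ≈ 1130 ms

β = v/c = 2.53×10^8 / 2.998×10^8 = 0.84390
γ = 1/√(1 − 0.84390²) = 1.8639
Time dilation: Δt = γτ₀ = 1.8639 × 605 ms = 1130 ms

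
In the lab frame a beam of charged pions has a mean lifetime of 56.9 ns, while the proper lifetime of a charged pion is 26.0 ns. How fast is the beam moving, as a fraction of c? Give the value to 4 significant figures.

γ = Δt/τ₀ = 56.9/26.0 = 2.18846
β = √(1 − 1/γ²) = √(1 − 1/2.18846²) = 0.8895

β ≈ 0.8895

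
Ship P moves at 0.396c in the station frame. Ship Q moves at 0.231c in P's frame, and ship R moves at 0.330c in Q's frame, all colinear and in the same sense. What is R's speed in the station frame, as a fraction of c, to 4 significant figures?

u ≈ 0.7603c

Compose boost 2: (0.231 + 0.396)/(1 + 0.231×0.396) = 0.6270/1.09148 = 0.574451
Compose boost 3: (0.330 + 0.574451)/(1 + 0.330×0.574451) = 0.904451/1.18957 = 0.7603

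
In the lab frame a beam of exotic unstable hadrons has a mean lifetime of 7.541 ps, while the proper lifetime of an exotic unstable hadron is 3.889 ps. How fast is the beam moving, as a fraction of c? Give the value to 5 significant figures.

β ≈ 0.85676

γ = Δt/τ₀ = 7.541/3.889 = 1.939059
β = √(1 − 1/γ²) = √(1 − 1/1.939059²) = 0.85676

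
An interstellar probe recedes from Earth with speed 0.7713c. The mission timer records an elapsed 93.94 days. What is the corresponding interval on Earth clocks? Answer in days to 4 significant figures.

Δt ≈ 147.6 days

γ = 1/√(1 − 0.7713²) = 1.57116
Time dilation: Δt = γτ₀ = 1.57116 × 93.94 days = 147.6 days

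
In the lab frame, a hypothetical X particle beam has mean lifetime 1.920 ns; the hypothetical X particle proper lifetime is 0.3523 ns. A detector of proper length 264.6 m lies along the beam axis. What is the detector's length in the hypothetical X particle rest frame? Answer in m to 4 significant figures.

Time dilation ⇒ γ = Δt/τ₀ = 1.920/0.3523 = 5.44990
Length contraction: L = L₀/γ = 264.6/5.44990 = 48.55 m

L ≈ 48.55 m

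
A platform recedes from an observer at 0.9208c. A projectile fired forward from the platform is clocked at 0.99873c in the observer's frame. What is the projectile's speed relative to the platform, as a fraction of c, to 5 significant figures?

u' ≈ 0.96965c

Inverse velocity addition: u' = (u − v)/(1 − uv/c²)
= (0.99873 − 0.9208)/(1 − 0.99873×0.9208) = 0.077930/0.08036942 = 0.96965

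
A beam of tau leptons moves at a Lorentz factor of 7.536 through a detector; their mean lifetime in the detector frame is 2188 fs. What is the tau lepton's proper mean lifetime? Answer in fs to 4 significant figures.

τ₀ ≈ 290.3 fs

γ = 7.536 (given)
Proper time: τ₀ = Δt/γ = 2188/7.536 = 290.3 fs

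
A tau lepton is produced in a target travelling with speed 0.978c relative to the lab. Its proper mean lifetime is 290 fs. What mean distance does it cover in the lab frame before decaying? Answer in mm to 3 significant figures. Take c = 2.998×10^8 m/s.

γ = 1/√(1 − 0.978²) = 4.7938
Dilated lifetime: Δt = γτ₀ = 4.7938 × 290 fs = 1390.2 fs
d = vΔt = 0.978c × 1390.2 fs = 2.9320×10^8 m/s × 1.3902×10^-12 s = 0.408 mm

d ≈ 0.408 mm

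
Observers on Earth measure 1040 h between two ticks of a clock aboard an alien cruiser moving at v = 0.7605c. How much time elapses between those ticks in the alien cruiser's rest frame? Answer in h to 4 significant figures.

τ₀ ≈ 675.3 h

γ = 1/√(1 − 0.7605²) = 1.54003
Proper time: τ₀ = Δt/γ = 1040/1.54003 = 675.3 h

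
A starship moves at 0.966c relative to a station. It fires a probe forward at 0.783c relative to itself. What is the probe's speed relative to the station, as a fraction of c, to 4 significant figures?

u ≈ 0.9958c

Relativistic velocity addition: u = (u' + v)/(1 + u'v/c²)
= (0.783 + 0.966)/(1 + 0.783×0.966) = 1.749/1.75638 = 0.9958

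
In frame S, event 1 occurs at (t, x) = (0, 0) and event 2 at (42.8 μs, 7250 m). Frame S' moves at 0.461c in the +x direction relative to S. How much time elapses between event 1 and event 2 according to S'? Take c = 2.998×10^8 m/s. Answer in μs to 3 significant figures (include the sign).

Δt' ≈ 35.7 μs

γ = 1/√(1 − 0.461²) = 1.1269
Δt' = γ(Δt − vΔx/c²) = 1.1269 × (42.8 μs − 0.461×7250 m / (2.998×10^8 m/s))
= 1.1269 × (31.652 μs) = 35.7 μs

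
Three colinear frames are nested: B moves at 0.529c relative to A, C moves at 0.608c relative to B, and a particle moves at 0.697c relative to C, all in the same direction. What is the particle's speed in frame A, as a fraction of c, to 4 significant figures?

u ≈ 0.9735c

Compose boost 2: (0.608 + 0.529)/(1 + 0.608×0.529) = 1.137/1.32163 = 0.860300
Compose boost 3: (0.697 + 0.860300)/(1 + 0.697×0.860300) = 1.55730/1.59963 = 0.9735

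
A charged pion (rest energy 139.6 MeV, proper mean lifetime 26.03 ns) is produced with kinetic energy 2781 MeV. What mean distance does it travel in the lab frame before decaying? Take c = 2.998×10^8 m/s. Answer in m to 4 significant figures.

d ≈ 163.1 m

γ = 1 + K/(m₀c²) = 1 + 2781/139.6 = 20.9212
β = √(1 − 1/γ²) = 0.998857
Dilated lifetime: γτ₀ = 20.9212 × 26.03 ns = 544.579 ns
d = βc·γτ₀ = 0.998857 × (2.998×10^8 m/s) × 5.44579×10^-7 s = 163.1 m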